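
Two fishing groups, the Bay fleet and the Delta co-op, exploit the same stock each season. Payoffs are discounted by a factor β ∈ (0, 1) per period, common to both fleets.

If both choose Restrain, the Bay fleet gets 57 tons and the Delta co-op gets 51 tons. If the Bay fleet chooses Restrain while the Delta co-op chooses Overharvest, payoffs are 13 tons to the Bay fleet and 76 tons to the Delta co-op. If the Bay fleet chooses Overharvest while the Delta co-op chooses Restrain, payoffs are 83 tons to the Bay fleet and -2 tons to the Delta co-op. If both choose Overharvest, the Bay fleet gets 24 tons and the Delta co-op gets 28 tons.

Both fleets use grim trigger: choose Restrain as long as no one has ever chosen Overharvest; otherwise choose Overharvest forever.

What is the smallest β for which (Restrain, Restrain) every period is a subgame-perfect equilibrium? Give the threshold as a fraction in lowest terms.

25/48

For the Bay fleet: deviation gain 83−57 = 26, per-period punishment loss 57−24 = 33. IC gives β ≥ 26/59.
For the Delta co-op: gain 25, loss 23 per period, so β ≥ 25/48.
The tighter constraint is the Delta co-op's, so cooperation needs β ≥ 25/48.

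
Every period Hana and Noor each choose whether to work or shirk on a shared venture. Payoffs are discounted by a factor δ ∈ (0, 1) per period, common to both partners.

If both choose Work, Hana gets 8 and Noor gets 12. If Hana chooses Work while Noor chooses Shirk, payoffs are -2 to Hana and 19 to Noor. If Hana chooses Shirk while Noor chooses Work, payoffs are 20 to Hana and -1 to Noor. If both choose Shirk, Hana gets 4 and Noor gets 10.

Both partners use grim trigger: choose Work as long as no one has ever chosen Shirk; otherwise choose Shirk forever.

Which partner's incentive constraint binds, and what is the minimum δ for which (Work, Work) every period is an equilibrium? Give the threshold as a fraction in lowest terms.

Noor; δ ≥ 7/9

Hana: cooperation gives 8 each period; deviation gives 20 once then 4 forever.
  8/(1−δ) ≥ 20 + 4δ/(1−δ) ⇒ δ ≥ 12/16 = 3/4.
Noor: cooperation gives 12 each period; deviation gives 19 once then 10 forever.
  δ ≥ 7/9.
Both must hold, so the binding constraint is Noor's: δ ≥ 7/9.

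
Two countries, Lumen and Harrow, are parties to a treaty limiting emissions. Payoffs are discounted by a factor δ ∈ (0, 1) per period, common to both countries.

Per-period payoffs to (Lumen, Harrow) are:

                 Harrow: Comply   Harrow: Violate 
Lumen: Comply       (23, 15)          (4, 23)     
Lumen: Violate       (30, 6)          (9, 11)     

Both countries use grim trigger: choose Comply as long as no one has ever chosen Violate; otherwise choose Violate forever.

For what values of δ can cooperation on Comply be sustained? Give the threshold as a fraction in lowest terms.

2/3

Lumen: cooperation gives 23 each period; deviation gives 30 once then 9 forever.
  23/(1−δ) ≥ 30 + 9δ/(1−δ) ⇒ δ ≥ 7/21 = 1/3.
Harrow: cooperation gives 15 each period; deviation gives 23 once then 11 forever.
  δ ≥ 8/12 = 2/3.
Both must hold, so the binding constraint is Harrow's: δ ≥ 2/3.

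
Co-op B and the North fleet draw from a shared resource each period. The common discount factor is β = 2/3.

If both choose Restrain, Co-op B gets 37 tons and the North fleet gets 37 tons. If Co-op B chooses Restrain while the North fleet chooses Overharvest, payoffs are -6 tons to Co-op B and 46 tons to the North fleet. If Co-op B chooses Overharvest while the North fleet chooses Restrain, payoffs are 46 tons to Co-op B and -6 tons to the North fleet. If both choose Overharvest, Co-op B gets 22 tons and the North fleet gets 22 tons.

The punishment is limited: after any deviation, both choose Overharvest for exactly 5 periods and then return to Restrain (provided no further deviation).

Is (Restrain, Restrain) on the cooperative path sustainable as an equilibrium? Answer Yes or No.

Comparing payoff streams over the 6 periods until play realigns: cooperate → 37(1+β+…+β^5); deviate → 46 + 22(β+…+β^5).
Cooperation is sustained iff (37−22)(β+…+β^5) ≥ 46−37.
β+…+β^5 = 2/3·(1−(2/3)^5)/(1−2/3) = 1.7366, and (46−37)/(37−22) = 0.6000.
1.7366 ≥ 0.6000, so cooperation is sustainable.

Yes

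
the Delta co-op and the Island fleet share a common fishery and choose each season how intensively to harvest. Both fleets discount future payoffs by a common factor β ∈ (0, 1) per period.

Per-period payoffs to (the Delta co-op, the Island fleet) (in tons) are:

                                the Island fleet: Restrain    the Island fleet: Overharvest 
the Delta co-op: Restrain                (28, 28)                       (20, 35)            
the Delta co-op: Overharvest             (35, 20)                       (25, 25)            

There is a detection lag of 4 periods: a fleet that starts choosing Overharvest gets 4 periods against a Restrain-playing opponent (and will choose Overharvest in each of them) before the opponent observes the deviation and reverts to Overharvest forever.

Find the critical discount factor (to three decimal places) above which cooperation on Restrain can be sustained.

The best deviation is to choose Overharvest for all 4 undetected periods, earning 35 each, then 25 forever once detected.
Deviation value: 35(1−β^4)/(1−β) + 25β^4/(1−β); cooperation value: 28/(1−β).
IC: 28 ≥ 35(1−β^4) + 25β^4 = 35 − 10β^4.
So β^4 ≥ 7/10, giving β ≥ (7/10)^(1/4) ≈ 0.915.

0.915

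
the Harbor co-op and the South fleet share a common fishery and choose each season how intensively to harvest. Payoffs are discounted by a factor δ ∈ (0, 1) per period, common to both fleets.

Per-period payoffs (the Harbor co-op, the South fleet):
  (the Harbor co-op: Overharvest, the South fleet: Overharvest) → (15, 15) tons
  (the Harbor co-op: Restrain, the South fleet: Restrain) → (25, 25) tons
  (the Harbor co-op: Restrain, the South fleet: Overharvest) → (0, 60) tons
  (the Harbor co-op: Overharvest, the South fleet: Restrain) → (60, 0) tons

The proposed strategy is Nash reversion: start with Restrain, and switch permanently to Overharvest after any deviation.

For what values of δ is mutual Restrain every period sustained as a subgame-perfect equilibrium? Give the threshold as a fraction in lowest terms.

One-period gain from deviating is 60 − 25 = 35. The loss is 25 − 15 = 10 in every subsequent period, with present value 10·δ/(1−δ).
Deviation is unprofitable when 10·δ/(1−δ) ≥ 35, i.e. δ/(1−δ) ≥ 7/2.
Equivalently δ ≥ 35/(35+10) = 7/9.

7/9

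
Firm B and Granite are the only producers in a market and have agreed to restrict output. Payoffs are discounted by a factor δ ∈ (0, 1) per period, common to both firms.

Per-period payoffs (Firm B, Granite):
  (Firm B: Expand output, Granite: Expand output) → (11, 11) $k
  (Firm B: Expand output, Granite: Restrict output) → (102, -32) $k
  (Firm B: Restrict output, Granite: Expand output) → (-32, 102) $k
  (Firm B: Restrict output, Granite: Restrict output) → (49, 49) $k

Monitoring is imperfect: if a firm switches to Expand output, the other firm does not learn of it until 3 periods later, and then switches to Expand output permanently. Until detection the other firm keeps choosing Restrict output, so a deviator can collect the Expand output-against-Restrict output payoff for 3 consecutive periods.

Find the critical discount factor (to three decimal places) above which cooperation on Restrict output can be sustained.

The best deviation is to choose Expand output for all 3 undetected periods, earning 102 each, then 11 forever once detected.
Deviation value: 102(1−δ^3)/(1−δ) + 11δ^3/(1−δ); cooperation value: 49/(1−δ).
IC: 49 ≥ 102(1−δ^3) + 11δ^3 = 102 − 91δ^3.
So δ^3 ≥ 53/91, giving δ ≥ (53/91)^(1/3) ≈ 0.835.

0.835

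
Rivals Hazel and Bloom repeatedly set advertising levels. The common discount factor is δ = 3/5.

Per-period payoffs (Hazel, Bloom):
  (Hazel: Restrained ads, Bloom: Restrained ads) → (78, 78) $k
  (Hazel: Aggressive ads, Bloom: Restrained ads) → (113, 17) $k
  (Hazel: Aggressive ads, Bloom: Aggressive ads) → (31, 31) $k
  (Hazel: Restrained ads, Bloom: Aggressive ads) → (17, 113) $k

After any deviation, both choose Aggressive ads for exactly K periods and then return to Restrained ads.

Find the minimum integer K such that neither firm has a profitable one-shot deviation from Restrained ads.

2

Need Σ_{k=1}^{K} δ^k ≥ (113−78)/(78−31) = 0.7447 at δ = 3/5.
At K = 1 the sum is 0.6000 < 0.7447; at K = 2 it is 0.9600 ≥ 0.7447.
So the minimum punishment length is K = 2.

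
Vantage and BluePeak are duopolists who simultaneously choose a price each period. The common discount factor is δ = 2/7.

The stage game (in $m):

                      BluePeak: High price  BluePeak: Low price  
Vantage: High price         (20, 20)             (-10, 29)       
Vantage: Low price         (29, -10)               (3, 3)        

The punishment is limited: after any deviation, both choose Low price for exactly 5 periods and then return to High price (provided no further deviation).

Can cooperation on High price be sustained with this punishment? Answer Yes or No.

Comparing payoff streams over the 6 periods until play realigns: cooperate → 20(1+δ+…+δ^5); deviate → 29 + 3(δ+…+δ^5).
Cooperation is sustained iff (20−3)(δ+…+δ^5) ≥ 29−20.
δ+…+δ^5 = 2/7·(1−(2/7)^5)/(1−2/7) = 0.3992, and (29−20)/(20−3) = 0.5294.
0.3992 < 0.5294, so cooperation is not sustainable.

No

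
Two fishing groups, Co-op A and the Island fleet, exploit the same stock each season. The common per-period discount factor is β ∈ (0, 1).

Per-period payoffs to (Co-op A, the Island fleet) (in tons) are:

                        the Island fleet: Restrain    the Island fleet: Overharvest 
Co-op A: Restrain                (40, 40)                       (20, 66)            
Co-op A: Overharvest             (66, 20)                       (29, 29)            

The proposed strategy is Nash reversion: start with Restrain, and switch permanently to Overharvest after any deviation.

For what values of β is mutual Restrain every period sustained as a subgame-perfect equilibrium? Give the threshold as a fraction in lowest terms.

40/(1−β) ≥ 66 + 29β/(1−β)
40 ≥ 66 − 37β
β ≥ 26/37.

26/37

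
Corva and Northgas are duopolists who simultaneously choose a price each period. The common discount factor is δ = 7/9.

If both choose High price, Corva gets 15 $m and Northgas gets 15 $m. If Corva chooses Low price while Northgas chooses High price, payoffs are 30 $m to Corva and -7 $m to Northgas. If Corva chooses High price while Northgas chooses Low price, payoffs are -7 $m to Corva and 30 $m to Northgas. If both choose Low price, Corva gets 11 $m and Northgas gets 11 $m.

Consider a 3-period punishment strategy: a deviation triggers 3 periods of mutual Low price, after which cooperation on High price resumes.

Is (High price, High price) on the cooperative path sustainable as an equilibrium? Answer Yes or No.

No

IC: δ+…+δ^3 ≥ (30−15)/(15−11) = 15/4.
At δ = 7/9: partial sum = 1.8532 < 3.7500. Cooperation not sustainable.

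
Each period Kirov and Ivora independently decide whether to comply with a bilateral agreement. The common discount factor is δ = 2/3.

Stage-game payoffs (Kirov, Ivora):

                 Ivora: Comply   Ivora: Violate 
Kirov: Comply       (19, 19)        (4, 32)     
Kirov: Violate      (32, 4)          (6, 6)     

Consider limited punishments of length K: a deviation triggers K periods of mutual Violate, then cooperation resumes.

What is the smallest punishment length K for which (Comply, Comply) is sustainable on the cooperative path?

IC: δ(1−δ^K)/(1−δ) ≥ (32−19)/(19−6) = 1.
With δ = 2/3: need 1 − δ^K ≥ 1·(1−2/3)/(2/3), i.e. δ^K ≤ 0.5000.
Since (2/3)^1 = 0.6667 and (2/3)^2 = 0.4444, the smallest such K is 2.

2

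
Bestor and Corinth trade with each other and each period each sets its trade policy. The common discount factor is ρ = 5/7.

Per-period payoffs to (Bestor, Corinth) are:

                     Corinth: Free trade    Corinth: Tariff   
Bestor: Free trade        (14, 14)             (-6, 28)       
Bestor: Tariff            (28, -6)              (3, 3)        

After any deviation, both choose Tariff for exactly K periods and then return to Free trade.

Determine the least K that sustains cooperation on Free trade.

Need Σ_{k=1}^{K} ρ^k ≥ (28−14)/(14−3) = 1.2727 at ρ = 5/7.
At K = 2 the sum is 1.2245 < 1.2727; at K = 3 it is 1.5889 ≥ 1.2727.
So the minimum punishment length is K = 3.

3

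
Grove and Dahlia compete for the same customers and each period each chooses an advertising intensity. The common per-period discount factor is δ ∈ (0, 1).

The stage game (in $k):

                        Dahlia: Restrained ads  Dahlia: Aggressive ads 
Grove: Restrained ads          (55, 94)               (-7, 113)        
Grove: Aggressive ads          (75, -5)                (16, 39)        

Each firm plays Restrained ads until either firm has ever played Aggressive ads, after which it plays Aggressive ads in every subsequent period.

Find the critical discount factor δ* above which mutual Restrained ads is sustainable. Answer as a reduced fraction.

Grove's threshold: (75−55)/(75−16) = 20/59.
Dahlia's threshold: (113−94)/(113−39) = 19/74.
20/59 > 19/74, so Grove binds and δ* = 20/59.

20/59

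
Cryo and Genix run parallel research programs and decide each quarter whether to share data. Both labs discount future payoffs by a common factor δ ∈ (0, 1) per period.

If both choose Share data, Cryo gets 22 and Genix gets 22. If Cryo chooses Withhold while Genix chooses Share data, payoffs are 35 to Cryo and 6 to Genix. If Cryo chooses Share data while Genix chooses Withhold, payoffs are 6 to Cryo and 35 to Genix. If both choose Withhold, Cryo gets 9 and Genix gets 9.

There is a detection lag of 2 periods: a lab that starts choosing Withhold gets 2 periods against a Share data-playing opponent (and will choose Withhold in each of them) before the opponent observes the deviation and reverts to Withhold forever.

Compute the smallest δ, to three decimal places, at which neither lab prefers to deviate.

A deviator earns 35 for 2 periods, then 9 forever; cooperating earns 22 forever. Multiplying the IC by (1−δ):
22 ≥ 35(1−δ^2) + 9δ^2, so 26·δ^2 ≥ 13 and δ^2 ≥ 1/2.
δ ≥ (1/2)^(1/2) ≈ 0.707.

0.707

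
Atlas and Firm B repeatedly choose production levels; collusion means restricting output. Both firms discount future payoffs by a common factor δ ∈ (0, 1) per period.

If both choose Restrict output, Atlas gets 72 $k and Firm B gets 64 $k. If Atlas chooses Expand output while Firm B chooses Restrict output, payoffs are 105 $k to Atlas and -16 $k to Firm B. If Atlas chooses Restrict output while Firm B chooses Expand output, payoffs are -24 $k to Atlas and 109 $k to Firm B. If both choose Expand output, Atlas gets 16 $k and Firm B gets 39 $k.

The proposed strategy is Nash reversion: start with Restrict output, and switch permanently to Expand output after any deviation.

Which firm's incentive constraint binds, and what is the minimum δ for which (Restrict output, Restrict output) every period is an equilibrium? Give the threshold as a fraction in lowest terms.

Atlas: cooperation gives 72 each period; deviation gives 105 once then 16 forever.
  72/(1−δ) ≥ 105 + 16δ/(1−δ) ⇒ δ ≥ 33/89.
Firm B: cooperation gives 64 each period; deviation gives 109 once then 39 forever.
  δ ≥ 45/70 = 9/14.
Both must hold, so the binding constraint is Firm B's: δ ≥ 9/14.

Firm B; δ ≥ 9/14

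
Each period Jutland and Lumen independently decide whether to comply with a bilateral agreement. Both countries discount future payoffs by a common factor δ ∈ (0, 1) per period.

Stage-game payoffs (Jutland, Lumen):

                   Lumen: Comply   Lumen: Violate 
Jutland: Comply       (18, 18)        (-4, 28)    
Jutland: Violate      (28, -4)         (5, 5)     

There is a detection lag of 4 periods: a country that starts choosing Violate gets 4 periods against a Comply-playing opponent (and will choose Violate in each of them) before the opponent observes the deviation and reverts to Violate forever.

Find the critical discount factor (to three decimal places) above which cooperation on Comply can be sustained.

The best deviation is to choose Violate for all 4 undetected periods, earning 28 each, then 5 forever once detected.
Deviation value: 28(1−δ^4)/(1−δ) + 5δ^4/(1−δ); cooperation value: 18/(1−δ).
IC: 18 ≥ 28(1−δ^4) + 5δ^4 = 28 − 23δ^4.
So δ^4 ≥ 10/23, giving δ ≥ (10/23)^(1/4) ≈ 0.812.

0.812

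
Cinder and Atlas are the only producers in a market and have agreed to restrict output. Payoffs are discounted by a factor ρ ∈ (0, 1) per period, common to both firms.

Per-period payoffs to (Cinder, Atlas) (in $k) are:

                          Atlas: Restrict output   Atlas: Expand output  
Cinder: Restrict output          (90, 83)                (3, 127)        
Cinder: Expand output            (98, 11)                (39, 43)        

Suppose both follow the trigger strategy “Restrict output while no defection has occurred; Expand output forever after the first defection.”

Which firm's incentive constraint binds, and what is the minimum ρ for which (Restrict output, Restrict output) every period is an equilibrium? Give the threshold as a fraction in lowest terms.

Atlas; ρ ≥ 11/21

Cinder's threshold: (98−90)/(98−39) = 8/59.
Atlas's threshold: (127−83)/(127−43) = 11/21.
8/59 < 11/21, so Atlas binds and ρ* = 11/21.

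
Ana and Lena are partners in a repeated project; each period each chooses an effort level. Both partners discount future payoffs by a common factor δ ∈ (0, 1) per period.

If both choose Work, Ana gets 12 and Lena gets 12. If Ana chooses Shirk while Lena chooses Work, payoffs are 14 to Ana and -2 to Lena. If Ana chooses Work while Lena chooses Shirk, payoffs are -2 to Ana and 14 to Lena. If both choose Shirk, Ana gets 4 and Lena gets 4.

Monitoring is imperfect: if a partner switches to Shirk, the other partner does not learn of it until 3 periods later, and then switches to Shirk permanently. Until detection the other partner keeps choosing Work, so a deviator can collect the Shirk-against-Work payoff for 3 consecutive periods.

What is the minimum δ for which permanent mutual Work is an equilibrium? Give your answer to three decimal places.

Deviating for the 3 undetected periods gains 14−12 = 2 per period over cooperation, then loses 12−4 = 8 per period forever once punishment starts.
Gain: 2(1 + δ + … + δ^2); loss: 8·δ^3/(1−δ).
No profitable deviation ⇔ 2(1−δ^3) ≤ 8·δ^3, i.e. δ^3 ≥ 2/(2+8) = 1/5.
Hence δ ≥ (1/5)^(1/3) ≈ 0.585.

0.585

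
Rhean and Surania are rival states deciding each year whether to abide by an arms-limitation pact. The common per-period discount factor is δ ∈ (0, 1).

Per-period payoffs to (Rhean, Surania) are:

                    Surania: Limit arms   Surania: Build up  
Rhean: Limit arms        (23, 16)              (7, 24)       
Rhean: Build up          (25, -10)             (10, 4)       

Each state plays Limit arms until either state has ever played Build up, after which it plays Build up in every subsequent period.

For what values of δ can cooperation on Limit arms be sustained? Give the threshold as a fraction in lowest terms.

Rhean: cooperation gives 23 each period; deviation gives 25 once then 10 forever.
  23/(1−δ) ≥ 25 + 10δ/(1−δ) ⇒ δ ≥ 2/15.
Surania: cooperation gives 16 each period; deviation gives 24 once then 4 forever.
  δ ≥ 8/20 = 2/5.
Both must hold, so the binding constraint is Surania's: δ ≥ 2/5.

2/5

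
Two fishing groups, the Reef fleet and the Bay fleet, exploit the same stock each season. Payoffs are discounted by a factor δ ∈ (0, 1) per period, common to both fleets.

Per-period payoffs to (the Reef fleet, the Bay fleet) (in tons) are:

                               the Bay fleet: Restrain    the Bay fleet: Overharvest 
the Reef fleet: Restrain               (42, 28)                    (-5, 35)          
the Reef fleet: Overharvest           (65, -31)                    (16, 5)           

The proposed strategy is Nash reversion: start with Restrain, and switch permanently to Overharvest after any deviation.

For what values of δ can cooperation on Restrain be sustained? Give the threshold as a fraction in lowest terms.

23/49

For the Reef fleet: deviation gain 65−42 = 23, per-period punishment loss 42−16 = 26. IC gives δ ≥ 23/49.
For the Bay fleet: gain 7, loss 23 per period, so δ ≥ 7/30.
The tighter constraint is the Reef fleet's, so cooperation needs δ ≥ 23/49.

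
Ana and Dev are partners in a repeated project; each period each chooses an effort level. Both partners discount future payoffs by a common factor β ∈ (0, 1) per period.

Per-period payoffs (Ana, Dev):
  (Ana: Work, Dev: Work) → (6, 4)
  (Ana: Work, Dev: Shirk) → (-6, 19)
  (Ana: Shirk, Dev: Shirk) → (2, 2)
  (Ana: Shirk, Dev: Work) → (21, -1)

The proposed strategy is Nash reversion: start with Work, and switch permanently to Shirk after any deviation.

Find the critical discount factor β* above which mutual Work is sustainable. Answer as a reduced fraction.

15/17

Ana: cooperation gives 6 each period; deviation gives 21 once then 2 forever.
  6/(1−β) ≥ 21 + 2β/(1−β) ⇒ β ≥ 15/19.
Dev: cooperation gives 4 each period; deviation gives 19 once then 2 forever.
  β ≥ 15/17.
Both must hold, so the binding constraint is Dev's: β ≥ 15/17.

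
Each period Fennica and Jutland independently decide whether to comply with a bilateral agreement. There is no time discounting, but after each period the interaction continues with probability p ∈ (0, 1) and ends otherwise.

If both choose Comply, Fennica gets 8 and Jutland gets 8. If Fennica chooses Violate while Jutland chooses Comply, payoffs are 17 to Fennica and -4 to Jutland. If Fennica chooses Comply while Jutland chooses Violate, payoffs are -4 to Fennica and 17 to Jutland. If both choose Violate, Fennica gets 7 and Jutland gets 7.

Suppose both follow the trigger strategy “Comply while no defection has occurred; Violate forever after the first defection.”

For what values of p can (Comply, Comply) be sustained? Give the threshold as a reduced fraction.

9/10

With no time discounting, the continuation probability p plays the role of the discount factor.
Grim-trigger IC: 8/(1−p) ≥ 17 + 7p/(1−p) ⇒ p ≥ (17−8)/(17−7) = 9/10.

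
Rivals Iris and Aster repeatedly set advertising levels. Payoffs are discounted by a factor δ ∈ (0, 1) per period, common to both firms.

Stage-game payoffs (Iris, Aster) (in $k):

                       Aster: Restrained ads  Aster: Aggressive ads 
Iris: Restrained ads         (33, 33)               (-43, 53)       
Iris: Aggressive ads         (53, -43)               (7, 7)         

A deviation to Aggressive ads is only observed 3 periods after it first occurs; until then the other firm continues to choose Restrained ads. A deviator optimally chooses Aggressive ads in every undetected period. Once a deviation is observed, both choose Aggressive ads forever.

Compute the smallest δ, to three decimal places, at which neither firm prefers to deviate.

A deviator earns 53 for 3 periods, then 7 forever; cooperating earns 33 forever. Multiplying the IC by (1−δ):
33 ≥ 53(1−δ^3) + 7δ^3, so 46·δ^3 ≥ 20 and δ^3 ≥ 10/23.
δ ≥ (10/23)^(1/3) ≈ 0.758.

0.758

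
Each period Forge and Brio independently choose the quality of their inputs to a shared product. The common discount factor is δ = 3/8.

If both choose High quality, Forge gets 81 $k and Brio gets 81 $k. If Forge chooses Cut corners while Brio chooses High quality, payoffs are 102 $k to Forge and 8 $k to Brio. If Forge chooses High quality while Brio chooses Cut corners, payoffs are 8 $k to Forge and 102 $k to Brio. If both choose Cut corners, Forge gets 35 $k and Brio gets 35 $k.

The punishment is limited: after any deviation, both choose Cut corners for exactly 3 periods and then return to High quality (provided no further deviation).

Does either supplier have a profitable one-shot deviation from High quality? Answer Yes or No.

No

A one-shot deviation gives 102 now, then 35 for 3 periods, then back to 81.
Gain from deviating: (102−81) today; loss: (81−35) in each of the next 3 periods.
No-deviation condition: (81−35)(δ+…+δ^3) ≥ 102−81, i.e. δ+…+δ^3 ≥ 21/46.
At δ = 3/8: δ+…+δ^3 = 0.5684 ≥ 0.4565.
So cooperation is sustainable.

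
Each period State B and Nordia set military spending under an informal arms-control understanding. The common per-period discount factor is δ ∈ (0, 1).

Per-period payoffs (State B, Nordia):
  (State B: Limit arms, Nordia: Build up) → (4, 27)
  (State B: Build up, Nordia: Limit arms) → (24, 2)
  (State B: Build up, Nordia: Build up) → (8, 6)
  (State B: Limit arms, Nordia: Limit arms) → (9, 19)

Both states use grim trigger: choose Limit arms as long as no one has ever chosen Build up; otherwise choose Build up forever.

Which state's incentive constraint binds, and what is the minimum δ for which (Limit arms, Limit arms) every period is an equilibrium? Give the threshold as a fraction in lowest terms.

State B; δ ≥ 15/16

For State B: deviation gain 24−9 = 15, per-period punishment loss 9−8 = 1. IC gives δ ≥ 15/16.
For Nordia: gain 8, loss 13 per period, so δ ≥ 8/21.
The tighter constraint is State B's, so cooperation needs δ ≥ 15/16.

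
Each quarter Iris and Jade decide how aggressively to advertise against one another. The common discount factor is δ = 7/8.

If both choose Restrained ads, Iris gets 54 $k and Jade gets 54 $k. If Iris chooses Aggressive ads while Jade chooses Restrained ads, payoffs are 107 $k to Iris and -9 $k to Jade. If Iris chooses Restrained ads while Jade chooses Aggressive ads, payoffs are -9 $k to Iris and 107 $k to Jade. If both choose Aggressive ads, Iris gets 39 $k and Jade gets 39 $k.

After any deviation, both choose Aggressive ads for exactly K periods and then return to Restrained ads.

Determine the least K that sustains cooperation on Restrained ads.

Need Σ_{k=1}^{K} δ^k ≥ (107−54)/(54−39) = 3.5333 at δ = 7/8.
At K = 5 the sum is 3.4096 < 3.5333; at K = 6 it is 3.8584 ≥ 3.5333.
So the minimum punishment length is K = 6.

6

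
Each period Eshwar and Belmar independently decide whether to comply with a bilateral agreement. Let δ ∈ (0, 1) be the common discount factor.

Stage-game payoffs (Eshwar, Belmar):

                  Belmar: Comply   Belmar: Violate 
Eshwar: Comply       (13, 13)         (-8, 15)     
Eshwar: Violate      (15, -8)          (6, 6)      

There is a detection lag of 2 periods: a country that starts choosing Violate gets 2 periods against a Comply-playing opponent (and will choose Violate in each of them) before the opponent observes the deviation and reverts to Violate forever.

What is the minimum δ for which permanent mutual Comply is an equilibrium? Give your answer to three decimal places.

A deviator earns 15 for 2 periods, then 6 forever; cooperating earns 13 forever. Multiplying the IC by (1−δ):
13 ≥ 15(1−δ^2) + 6δ^2, so 9·δ^2 ≥ 2 and δ^2 ≥ 2/9.
δ ≥ (2/9)^(1/2) ≈ 0.471.

0.471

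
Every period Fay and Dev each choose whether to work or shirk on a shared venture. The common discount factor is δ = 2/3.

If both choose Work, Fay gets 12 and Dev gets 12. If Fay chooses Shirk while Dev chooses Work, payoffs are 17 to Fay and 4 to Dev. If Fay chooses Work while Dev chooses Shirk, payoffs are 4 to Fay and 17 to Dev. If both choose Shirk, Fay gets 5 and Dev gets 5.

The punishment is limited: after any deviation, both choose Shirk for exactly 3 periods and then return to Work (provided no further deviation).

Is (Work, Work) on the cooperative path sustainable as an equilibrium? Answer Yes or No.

Comparing payoff streams over the 4 periods until play realigns: cooperate → 12(1+δ+…+δ^3); deviate → 17 + 5(δ+…+δ^3).
Cooperation is sustained iff (12−5)(δ+…+δ^3) ≥ 17−12.
δ+…+δ^3 = 2/3·(1−(2/3)^3)/(1−2/3) = 1.4074, and (17−12)/(12−5) = 0.7143.
1.4074 ≥ 0.7143, so cooperation is sustainable.

Yes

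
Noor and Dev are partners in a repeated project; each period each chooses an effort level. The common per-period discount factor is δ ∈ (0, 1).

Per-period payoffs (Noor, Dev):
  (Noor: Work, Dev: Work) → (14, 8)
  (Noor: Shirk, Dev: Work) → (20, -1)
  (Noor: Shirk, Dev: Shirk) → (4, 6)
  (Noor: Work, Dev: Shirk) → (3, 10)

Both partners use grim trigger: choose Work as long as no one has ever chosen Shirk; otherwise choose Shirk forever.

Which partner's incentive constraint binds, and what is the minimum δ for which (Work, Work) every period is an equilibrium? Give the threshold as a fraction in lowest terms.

Noor's threshold: (20−14)/(20−4) = 3/8.
Dev's threshold: (10−8)/(10−6) = 1/2.
3/8 < 1/2, so Dev binds and δ* = 1/2.

Dev; δ ≥ 1/2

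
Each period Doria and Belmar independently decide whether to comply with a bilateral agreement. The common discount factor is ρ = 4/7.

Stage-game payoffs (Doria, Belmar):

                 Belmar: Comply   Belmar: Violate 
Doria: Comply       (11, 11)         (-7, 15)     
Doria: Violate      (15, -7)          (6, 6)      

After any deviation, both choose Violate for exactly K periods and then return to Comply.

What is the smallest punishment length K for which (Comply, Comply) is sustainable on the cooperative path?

No profitable deviation requires (11−6)(ρ+…+ρ^K) ≥ 15−11, i.e. ρ+…+ρ^K ≥ 4/5 ≈ 0.8000.
With ρ = 4/7, the partial sums are K=1: 0.5714, K=2: 0.8980.
K = 2 is the first length at which the sum reaches 0.8000.

2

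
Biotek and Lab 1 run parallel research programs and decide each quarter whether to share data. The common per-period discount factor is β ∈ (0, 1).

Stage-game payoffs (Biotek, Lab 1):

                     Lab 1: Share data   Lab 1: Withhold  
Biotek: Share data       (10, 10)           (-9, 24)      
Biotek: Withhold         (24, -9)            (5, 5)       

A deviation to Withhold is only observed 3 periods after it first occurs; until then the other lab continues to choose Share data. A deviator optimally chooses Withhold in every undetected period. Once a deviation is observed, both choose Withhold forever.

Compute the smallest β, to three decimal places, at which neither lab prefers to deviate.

A deviator earns 24 for 3 periods, then 5 forever; cooperating earns 10 forever. Multiplying the IC by (1−β):
10 ≥ 24(1−β^3) + 5β^3, so 19·β^3 ≥ 14 and β^3 ≥ 14/19.
β ≥ (14/19)^(1/3) ≈ 0.903.

0.903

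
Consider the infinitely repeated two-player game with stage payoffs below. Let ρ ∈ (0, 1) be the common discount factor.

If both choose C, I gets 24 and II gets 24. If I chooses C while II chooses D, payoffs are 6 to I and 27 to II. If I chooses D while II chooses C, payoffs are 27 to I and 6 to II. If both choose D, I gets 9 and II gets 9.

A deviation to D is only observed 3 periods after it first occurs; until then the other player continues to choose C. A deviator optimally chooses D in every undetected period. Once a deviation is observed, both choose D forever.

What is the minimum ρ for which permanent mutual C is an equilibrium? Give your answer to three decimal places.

Deviating for the 3 undetected periods gains 27−24 = 3 per period over cooperation, then loses 24−9 = 15 per period forever once punishment starts.
Gain: 3(1 + ρ + … + ρ^2); loss: 15·ρ^3/(1−ρ).
No profitable deviation ⇔ 3(1−ρ^3) ≤ 15·ρ^3, i.e. ρ^3 ≥ 3/(3+15) = 1/6.
Hence ρ ≥ (1/6)^(1/3) ≈ 0.550.

0.550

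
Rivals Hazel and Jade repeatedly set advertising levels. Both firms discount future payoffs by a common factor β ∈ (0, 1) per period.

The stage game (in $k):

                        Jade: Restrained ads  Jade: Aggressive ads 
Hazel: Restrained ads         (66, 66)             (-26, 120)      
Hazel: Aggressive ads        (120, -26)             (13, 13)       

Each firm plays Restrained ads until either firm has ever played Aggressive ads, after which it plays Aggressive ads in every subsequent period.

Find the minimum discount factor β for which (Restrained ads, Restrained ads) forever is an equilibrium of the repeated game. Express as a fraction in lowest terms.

54/107

Cooperation forever yields 66 each period: 66/(1−β).
Deviating yields 120 once, then 13 forever: 120 + 13β/(1−β).
No profitable deviation requires 66/(1−β) ≥ 120 + 13β/(1−β).
Multiplying by (1−β): 66 ≥ 120(1−β) + 13β = 120 − 107β.
So 107β ≥ 54, i.e. β ≥ 54/107.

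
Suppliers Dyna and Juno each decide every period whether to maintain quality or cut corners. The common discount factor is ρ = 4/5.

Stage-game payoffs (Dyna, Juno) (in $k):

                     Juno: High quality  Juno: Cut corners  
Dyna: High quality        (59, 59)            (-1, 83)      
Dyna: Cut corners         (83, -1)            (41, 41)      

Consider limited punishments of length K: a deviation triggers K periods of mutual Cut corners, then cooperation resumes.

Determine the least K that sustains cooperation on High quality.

2

IC: ρ(1−ρ^K)/(1−ρ) ≥ (83−59)/(59−41) = 4/3.
With ρ = 4/5: need 1 − ρ^K ≥ 4/3·(1−4/5)/(4/5), i.e. ρ^K ≤ 0.6667.
Since (4/5)^1 = 0.8000 and (4/5)^2 = 0.6400, the smallest such K is 2.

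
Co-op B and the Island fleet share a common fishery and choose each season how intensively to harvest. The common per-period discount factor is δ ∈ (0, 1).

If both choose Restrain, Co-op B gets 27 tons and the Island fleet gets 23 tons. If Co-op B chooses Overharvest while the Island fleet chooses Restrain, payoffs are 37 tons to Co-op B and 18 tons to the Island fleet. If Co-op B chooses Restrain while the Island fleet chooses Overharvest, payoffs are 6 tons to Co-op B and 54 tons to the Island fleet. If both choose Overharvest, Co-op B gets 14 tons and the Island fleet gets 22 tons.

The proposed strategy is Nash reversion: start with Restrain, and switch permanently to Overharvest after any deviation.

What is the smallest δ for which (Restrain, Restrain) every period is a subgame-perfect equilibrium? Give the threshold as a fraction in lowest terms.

Co-op B: cooperation gives 27 each period; deviation gives 37 once then 14 forever.
  27/(1−δ) ≥ 37 + 14δ/(1−δ) ⇒ δ ≥ 10/23.
the Island fleet: cooperation gives 23 each period; deviation gives 54 once then 22 forever.
  δ ≥ 31/32.
Both must hold, so the binding constraint is the Island fleet's: δ ≥ 31/32.

31/32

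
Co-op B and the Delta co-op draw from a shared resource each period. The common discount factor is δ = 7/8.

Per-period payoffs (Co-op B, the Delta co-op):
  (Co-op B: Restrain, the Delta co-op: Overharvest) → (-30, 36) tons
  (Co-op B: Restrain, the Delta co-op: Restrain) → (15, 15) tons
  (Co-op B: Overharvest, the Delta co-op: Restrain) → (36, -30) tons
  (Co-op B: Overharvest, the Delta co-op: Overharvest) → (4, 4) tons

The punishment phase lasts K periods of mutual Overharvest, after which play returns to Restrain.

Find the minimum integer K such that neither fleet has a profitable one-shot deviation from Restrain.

3

IC: δ(1−δ^K)/(1−δ) ≥ (36−15)/(15−4) = 21/11.
With δ = 7/8: need 1 − δ^K ≥ 21/11·(1−7/8)/(7/8), i.e. δ^K ≤ 0.7273.
Since (7/8)^2 = 0.7656 and (7/8)^3 = 0.6699, the smallest such K is 3.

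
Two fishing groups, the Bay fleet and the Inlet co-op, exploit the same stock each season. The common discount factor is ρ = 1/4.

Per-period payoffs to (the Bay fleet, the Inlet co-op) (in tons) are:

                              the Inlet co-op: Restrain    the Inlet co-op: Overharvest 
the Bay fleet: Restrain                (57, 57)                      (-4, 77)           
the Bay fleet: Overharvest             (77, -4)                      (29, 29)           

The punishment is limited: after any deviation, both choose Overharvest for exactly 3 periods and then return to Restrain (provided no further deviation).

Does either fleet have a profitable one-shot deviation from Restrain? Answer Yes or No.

Yes

A one-shot deviation gives 77 now, then 29 for 3 periods, then back to 57.
Gain from deviating: (77−57) today; loss: (57−29) in each of the next 3 periods.
No-deviation condition: (57−29)(ρ+…+ρ^3) ≥ 77−57, i.e. ρ+…+ρ^3 ≥ 5/7.
At ρ = 1/4: ρ+…+ρ^3 = 0.3281 < 0.7143.
So cooperation is not sustainable.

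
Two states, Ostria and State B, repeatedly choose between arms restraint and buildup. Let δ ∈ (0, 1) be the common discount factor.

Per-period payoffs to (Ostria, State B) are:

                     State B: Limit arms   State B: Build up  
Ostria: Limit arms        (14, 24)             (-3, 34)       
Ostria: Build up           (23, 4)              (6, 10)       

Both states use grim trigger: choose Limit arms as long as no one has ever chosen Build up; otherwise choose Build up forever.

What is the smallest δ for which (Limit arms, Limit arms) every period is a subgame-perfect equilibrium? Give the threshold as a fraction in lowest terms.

9/17

For Ostria: deviation gain 23−14 = 9, per-period punishment loss 14−6 = 8. IC gives δ ≥ 9/17.
For State B: gain 10, loss 14 per period, so δ ≥ 10/24 = 5/12.
The tighter constraint is Ostria's, so cooperation needs δ ≥ 9/17.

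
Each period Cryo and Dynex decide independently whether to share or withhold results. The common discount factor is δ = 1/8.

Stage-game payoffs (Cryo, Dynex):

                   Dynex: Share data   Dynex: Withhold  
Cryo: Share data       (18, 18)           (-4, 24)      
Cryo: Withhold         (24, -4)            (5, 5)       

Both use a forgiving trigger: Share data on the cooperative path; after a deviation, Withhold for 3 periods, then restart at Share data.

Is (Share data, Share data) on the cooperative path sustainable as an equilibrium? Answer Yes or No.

No

A one-shot deviation gives 24 now, then 5 for 3 periods, then back to 18.
Gain from deviating: (24−18) today; loss: (18−5) in each of the next 3 periods.
No-deviation condition: (18−5)(δ+…+δ^3) ≥ 24−18, i.e. δ+…+δ^3 ≥ 6/13.
At δ = 1/8: δ+…+δ^3 = 0.1426 < 0.4615.
So cooperation is not sustainable.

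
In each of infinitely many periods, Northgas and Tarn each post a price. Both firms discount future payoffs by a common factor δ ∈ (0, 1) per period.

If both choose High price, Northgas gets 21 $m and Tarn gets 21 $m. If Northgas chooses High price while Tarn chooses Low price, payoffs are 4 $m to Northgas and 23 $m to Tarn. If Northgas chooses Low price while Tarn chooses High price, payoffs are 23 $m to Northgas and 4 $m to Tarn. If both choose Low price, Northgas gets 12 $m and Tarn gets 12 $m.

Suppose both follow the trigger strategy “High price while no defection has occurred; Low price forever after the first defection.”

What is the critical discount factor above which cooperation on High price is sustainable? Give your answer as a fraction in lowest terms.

One-period gain from deviating is 23 − 21 = 2. The loss is 21 − 12 = 9 in every subsequent period, with present value 9·δ/(1−δ).
Deviation is unprofitable when 9·δ/(1−δ) ≥ 2, i.e. δ/(1−δ) ≥ 2/9.
Equivalently δ ≥ 2/(2+9) = 2/11.

2/11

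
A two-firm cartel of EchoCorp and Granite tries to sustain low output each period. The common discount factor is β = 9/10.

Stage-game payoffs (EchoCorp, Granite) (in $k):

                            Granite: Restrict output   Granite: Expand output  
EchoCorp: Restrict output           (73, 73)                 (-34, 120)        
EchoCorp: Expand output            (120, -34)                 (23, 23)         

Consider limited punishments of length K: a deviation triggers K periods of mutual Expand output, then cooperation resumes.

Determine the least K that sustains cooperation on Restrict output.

Need Σ_{k=1}^{K} β^k ≥ (120−73)/(73−23) = 0.9400 at β = 9/10.
At K = 1 the sum is 0.9000 < 0.9400; at K = 2 it is 1.7100 ≥ 0.9400.
So the minimum punishment length is K = 2.

2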